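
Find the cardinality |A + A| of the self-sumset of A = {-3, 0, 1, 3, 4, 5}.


A + A = {a + a' : a, a' ∈ A}; |A| = 6.
General bounds: 2|A| - 1 ≤ |A + A| ≤ |A|(|A|+1)/2, i.e. 11 ≤ |A + A| ≤ 21.
Lower bound 2|A|-1 is attained iff A is an arithmetic progression.
Enumerate sums a + a' for a ≤ a' (symmetric, so this suffices):
a = -3: -3+-3=-6, -3+0=-3, -3+1=-2, -3+3=0, -3+4=1, -3+5=2
a = 0: 0+0=0, 0+1=1, 0+3=3, 0+4=4, 0+5=5
a = 1: 1+1=2, 1+3=4, 1+4=5, 1+5=6
a = 3: 3+3=6, 3+4=7, 3+5=8
a = 4: 4+4=8, 4+5=9
a = 5: 5+5=10
Distinct sums: {-6, -3, -2, 0, 1, 2, 3, 4, 5, 6, 7, 8, 9, 10}
|A + A| = 14

|A + A| = 14


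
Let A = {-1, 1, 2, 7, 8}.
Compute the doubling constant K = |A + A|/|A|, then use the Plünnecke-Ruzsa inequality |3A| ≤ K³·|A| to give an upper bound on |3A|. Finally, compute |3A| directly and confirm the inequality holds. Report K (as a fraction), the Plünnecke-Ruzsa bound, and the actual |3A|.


|A| = 5.
Step 1: Compute A + A by enumerating all 25 pairs.
A + A = {-2, 0, 1, 2, 3, 4, 6, 7, 8, 9, 10, 14, 15, 16}, so |A + A| = 14.
Step 2: Doubling constant K = |A + A|/|A| = 14/5 = 14/5 ≈ 2.8000.
Step 3: Plünnecke-Ruzsa gives |3A| ≤ K³·|A| = (2.8000)³ · 5 ≈ 109.7600.
Step 4: Compute 3A = A + A + A directly by enumerating all triples (a,b,c) ∈ A³; |3A| = 25.
Step 5: Check 25 ≤ 109.7600? Yes ✓.

K = 14/5, Plünnecke-Ruzsa bound K³|A| ≈ 109.7600, |3A| = 25, inequality holds.


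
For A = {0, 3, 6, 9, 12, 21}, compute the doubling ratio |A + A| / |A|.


|A| = 6.
Compute A + A by enumerating all 36 pairs.
A + A = {0, 3, 6, 9, 12, 15, 18, 21, 24, 27, 30, 33, 42}, so |A + A| = 13.
K = |A + A| / |A| = 13/6 (already in lowest terms) ≈ 2.1667.
Reference: AP of size 6 gives K = 11/6 ≈ 1.8333; a fully generic set of size 6 gives K ≈ 3.5000.

|A| = 6, |A + A| = 13, K = 13/6.


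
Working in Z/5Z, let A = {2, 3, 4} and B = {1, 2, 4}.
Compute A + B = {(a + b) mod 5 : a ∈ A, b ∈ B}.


Work in Z/5Z: reduce every sum a + b modulo 5.
Enumerate all 9 pairs:
a = 2: 2+1=3, 2+2=4, 2+4=1
a = 3: 3+1=4, 3+2=0, 3+4=2
a = 4: 4+1=0, 4+2=1, 4+4=3
Distinct residues collected: {0, 1, 2, 3, 4}
|A + B| = 5 (out of 5 total residues).

A + B = {0, 1, 2, 3, 4}


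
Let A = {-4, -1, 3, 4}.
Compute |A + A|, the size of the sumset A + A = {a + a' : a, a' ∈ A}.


A + A = {a + a' : a, a' ∈ A}; |A| = 4.
General bounds: 2|A| - 1 ≤ |A + A| ≤ |A|(|A|+1)/2, i.e. 7 ≤ |A + A| ≤ 10.
Lower bound 2|A|-1 is attained iff A is an arithmetic progression.
Enumerate sums a + a' for a ≤ a' (symmetric, so this suffices):
a = -4: -4+-4=-8, -4+-1=-5, -4+3=-1, -4+4=0
a = -1: -1+-1=-2, -1+3=2, -1+4=3
a = 3: 3+3=6, 3+4=7
a = 4: 4+4=8
Distinct sums: {-8, -5, -2, -1, 0, 2, 3, 6, 7, 8}
|A + A| = 10

|A + A| = 10


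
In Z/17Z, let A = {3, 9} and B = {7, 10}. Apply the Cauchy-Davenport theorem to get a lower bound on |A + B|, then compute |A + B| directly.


Cauchy-Davenport: |A + B| ≥ min(p, |A| + |B| - 1) for A, B nonempty in Z/pZ.
|A| = 2, |B| = 2, p = 17.
CD lower bound = min(17, 2 + 2 - 1) = min(17, 3) = 3.
Compute A + B mod 17 directly:
a = 3: 3+7=10, 3+10=13
a = 9: 9+7=16, 9+10=2
A + B = {2, 10, 13, 16}, so |A + B| = 4.
Verify: 4 ≥ 3? Yes ✓.

CD lower bound = 3, actual |A + B| = 4.


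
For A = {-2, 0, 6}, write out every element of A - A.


A - A = {a - a' : a, a' ∈ A}.
Compute a - a' for each ordered pair (a, a'):
a = -2: -2--2=0, -2-0=-2, -2-6=-8
a = 0: 0--2=2, 0-0=0, 0-6=-6
a = 6: 6--2=8, 6-0=6, 6-6=0
Collecting distinct values (and noting 0 appears from a-a):
A - A = {-8, -6, -2, 0, 2, 6, 8}
|A - A| = 7

A - A = {-8, -6, -2, 0, 2, 6, 8}


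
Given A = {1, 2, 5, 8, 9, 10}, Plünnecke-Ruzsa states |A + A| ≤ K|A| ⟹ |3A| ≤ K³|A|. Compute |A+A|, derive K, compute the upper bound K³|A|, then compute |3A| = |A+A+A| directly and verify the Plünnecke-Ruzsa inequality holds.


|A| = 6.
Step 1: Compute A + A by enumerating all 36 pairs.
A + A = {2, 3, 4, 6, 7, 9, 10, 11, 12, 13, 14, 15, 16, 17, 18, 19, 20}, so |A + A| = 17.
Step 2: Doubling constant K = |A + A|/|A| = 17/6 = 17/6 ≈ 2.8333.
Step 3: Plünnecke-Ruzsa gives |3A| ≤ K³·|A| = (2.8333)³ · 6 ≈ 136.4722.
Step 4: Compute 3A = A + A + A directly by enumerating all triples (a,b,c) ∈ A³; |3A| = 28.
Step 5: Check 28 ≤ 136.4722? Yes ✓.

K = 17/6, Plünnecke-Ruzsa bound K³|A| ≈ 136.4722, |3A| = 28, inequality holds.


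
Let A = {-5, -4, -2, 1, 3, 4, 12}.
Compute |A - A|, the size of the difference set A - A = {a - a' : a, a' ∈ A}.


A - A = {a - a' : a, a' ∈ A}; |A| = 7.
Bounds: 2|A|-1 ≤ |A - A| ≤ |A|² - |A| + 1, i.e. 13 ≤ |A - A| ≤ 43.
Note: 0 ∈ A - A always (from a - a). The set is symmetric: if d ∈ A - A then -d ∈ A - A.
Enumerate nonzero differences d = a - a' with a > a' (then include -d):
Positive differences: {1, 2, 3, 5, 6, 7, 8, 9, 11, 14, 16, 17}
Full difference set: {0} ∪ (positive diffs) ∪ (negative diffs).
|A - A| = 1 + 2·12 = 25 (matches direct enumeration: 25).

|A - A| = 25


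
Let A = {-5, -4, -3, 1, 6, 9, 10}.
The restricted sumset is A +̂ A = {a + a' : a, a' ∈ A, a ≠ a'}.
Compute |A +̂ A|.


Restricted sumset: A +̂ A = {a + a' : a ∈ A, a' ∈ A, a ≠ a'}.
Equivalently, take A + A and drop any sum 2a that is achievable ONLY as a + a for a ∈ A (i.e. sums representable only with equal summands).
Enumerate pairs (a, a') with a < a' (symmetric, so each unordered pair gives one sum; this covers all a ≠ a'):
  -5 + -4 = -9
  -5 + -3 = -8
  -5 + 1 = -4
  -5 + 6 = 1
  -5 + 9 = 4
  -5 + 10 = 5
  -4 + -3 = -7
  -4 + 1 = -3
  -4 + 6 = 2
  -4 + 9 = 5
  -4 + 10 = 6
  -3 + 1 = -2
  -3 + 6 = 3
  -3 + 9 = 6
  -3 + 10 = 7
  1 + 6 = 7
  1 + 9 = 10
  1 + 10 = 11
  6 + 9 = 15
  6 + 10 = 16
  9 + 10 = 19
Collected distinct sums: {-9, -8, -7, -4, -3, -2, 1, 2, 3, 4, 5, 6, 7, 10, 11, 15, 16, 19}
|A +̂ A| = 18
(Reference bound: |A +̂ A| ≥ 2|A| - 3 for |A| ≥ 2, with |A| = 7 giving ≥ 11.)

|A +̂ A| = 18


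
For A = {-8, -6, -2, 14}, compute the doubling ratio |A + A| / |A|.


|A| = 4.
Compute A + A by enumerating all 16 pairs.
A + A = {-16, -14, -12, -10, -8, -4, 6, 8, 12, 28}, so |A + A| = 10.
K = |A + A| / |A| = 10/4 = 5/2 ≈ 2.5000.
Reference: AP of size 4 gives K = 7/4 ≈ 1.7500; a fully generic set of size 4 gives K ≈ 2.5000.

|A| = 4, |A + A| = 10, K = 10/4 = 5/2.


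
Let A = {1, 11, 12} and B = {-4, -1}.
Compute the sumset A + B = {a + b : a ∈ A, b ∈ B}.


A + B = {a + b : a ∈ A, b ∈ B}.
Enumerate all |A|·|B| = 3·2 = 6 pairs (a, b) and collect distinct sums.
a = 1: 1+-4=-3, 1+-1=0
a = 11: 11+-4=7, 11+-1=10
a = 12: 12+-4=8, 12+-1=11
Collecting distinct sums: A + B = {-3, 0, 7, 8, 10, 11}
|A + B| = 6

A + B = {-3, 0, 7, 8, 10, 11}


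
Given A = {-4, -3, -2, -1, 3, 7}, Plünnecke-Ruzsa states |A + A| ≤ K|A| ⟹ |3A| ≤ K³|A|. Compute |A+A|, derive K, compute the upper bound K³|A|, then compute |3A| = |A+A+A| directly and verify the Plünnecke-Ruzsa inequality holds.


|A| = 6.
Step 1: Compute A + A by enumerating all 36 pairs.
A + A = {-8, -7, -6, -5, -4, -3, -2, -1, 0, 1, 2, 3, 4, 5, 6, 10, 14}, so |A + A| = 17.
Step 2: Doubling constant K = |A + A|/|A| = 17/6 = 17/6 ≈ 2.8333.
Step 3: Plünnecke-Ruzsa gives |3A| ≤ K³·|A| = (2.8333)³ · 6 ≈ 136.4722.
Step 4: Compute 3A = A + A + A directly by enumerating all triples (a,b,c) ∈ A³; |3A| = 28.
Step 5: Check 28 ≤ 136.4722? Yes ✓.

K = 17/6, Plünnecke-Ruzsa bound K³|A| ≈ 136.4722, |3A| = 28, inequality holds.


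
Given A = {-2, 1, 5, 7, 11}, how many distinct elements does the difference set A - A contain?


A - A = {a - a' : a, a' ∈ A}; |A| = 5.
Bounds: 2|A|-1 ≤ |A - A| ≤ |A|² - |A| + 1, i.e. 9 ≤ |A - A| ≤ 21.
Note: 0 ∈ A - A always (from a - a). The set is symmetric: if d ∈ A - A then -d ∈ A - A.
Enumerate nonzero differences d = a - a' with a > a' (then include -d):
Positive differences: {2, 3, 4, 6, 7, 9, 10, 13}
Full difference set: {0} ∪ (positive diffs) ∪ (negative diffs).
|A - A| = 1 + 2·8 = 17 (matches direct enumeration: 17).

|A - A| = 17


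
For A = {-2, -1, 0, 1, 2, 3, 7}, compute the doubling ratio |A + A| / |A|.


|A| = 7.
Compute A + A by enumerating all 49 pairs.
A + A = {-4, -3, -2, -1, 0, 1, 2, 3, 4, 5, 6, 7, 8, 9, 10, 14}, so |A + A| = 16.
K = |A + A| / |A| = 16/7 (already in lowest terms) ≈ 2.2857.
Reference: AP of size 7 gives K = 13/7 ≈ 1.8571; a fully generic set of size 7 gives K ≈ 4.0000.

|A| = 7, |A + A| = 16, K = 16/7.


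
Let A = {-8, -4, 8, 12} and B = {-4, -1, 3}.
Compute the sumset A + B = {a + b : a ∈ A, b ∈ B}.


A + B = {a + b : a ∈ A, b ∈ B}.
Enumerate all |A|·|B| = 4·3 = 12 pairs (a, b) and collect distinct sums.
a = -8: -8+-4=-12, -8+-1=-9, -8+3=-5
a = -4: -4+-4=-8, -4+-1=-5, -4+3=-1
a = 8: 8+-4=4, 8+-1=7, 8+3=11
a = 12: 12+-4=8, 12+-1=11, 12+3=15
Collecting distinct sums: A + B = {-12, -9, -8, -5, -1, 4, 7, 8, 11, 15}
|A + B| = 10

A + B = {-12, -9, -8, -5, -1, 4, 7, 8, 11, 15}


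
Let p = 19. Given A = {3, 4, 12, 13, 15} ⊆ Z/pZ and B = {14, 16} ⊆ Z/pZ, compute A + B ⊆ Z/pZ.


Work in Z/19Z: reduce every sum a + b modulo 19.
Enumerate all 10 pairs:
a = 3: 3+14=17, 3+16=0
a = 4: 4+14=18, 4+16=1
a = 12: 12+14=7, 12+16=9
a = 13: 13+14=8, 13+16=10
a = 15: 15+14=10, 15+16=12
Distinct residues collected: {0, 1, 7, 8, 9, 10, 12, 17, 18}
|A + B| = 9 (out of 19 total residues).

A + B = {0, 1, 7, 8, 9, 10, 12, 17, 18}


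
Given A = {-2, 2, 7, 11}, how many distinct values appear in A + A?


A + A = {a + a' : a, a' ∈ A}; |A| = 4.
General bounds: 2|A| - 1 ≤ |A + A| ≤ |A|(|A|+1)/2, i.e. 7 ≤ |A + A| ≤ 10.
Lower bound 2|A|-1 is attained iff A is an arithmetic progression.
Enumerate sums a + a' for a ≤ a' (symmetric, so this suffices):
a = -2: -2+-2=-4, -2+2=0, -2+7=5, -2+11=9
a = 2: 2+2=4, 2+7=9, 2+11=13
a = 7: 7+7=14, 7+11=18
a = 11: 11+11=22
Distinct sums: {-4, 0, 4, 5, 9, 13, 14, 18, 22}
|A + A| = 9

|A + A| = 9


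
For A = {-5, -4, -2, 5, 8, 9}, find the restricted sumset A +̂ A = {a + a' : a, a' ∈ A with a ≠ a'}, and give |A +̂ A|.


Restricted sumset: A +̂ A = {a + a' : a ∈ A, a' ∈ A, a ≠ a'}.
Equivalently, take A + A and drop any sum 2a that is achievable ONLY as a + a for a ∈ A (i.e. sums representable only with equal summands).
Enumerate pairs (a, a') with a < a' (symmetric, so each unordered pair gives one sum; this covers all a ≠ a'):
  -5 + -4 = -9
  -5 + -2 = -7
  -5 + 5 = 0
  -5 + 8 = 3
  -5 + 9 = 4
  -4 + -2 = -6
  -4 + 5 = 1
  -4 + 8 = 4
  -4 + 9 = 5
  -2 + 5 = 3
  -2 + 8 = 6
  -2 + 9 = 7
  5 + 8 = 13
  5 + 9 = 14
  8 + 9 = 17
Collected distinct sums: {-9, -7, -6, 0, 1, 3, 4, 5, 6, 7, 13, 14, 17}
|A +̂ A| = 13
(Reference bound: |A +̂ A| ≥ 2|A| - 3 for |A| ≥ 2, with |A| = 6 giving ≥ 9.)

|A +̂ A| = 13


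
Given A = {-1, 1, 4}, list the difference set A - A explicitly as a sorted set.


A - A = {a - a' : a, a' ∈ A}.
Compute a - a' for each ordered pair (a, a'):
a = -1: -1--1=0, -1-1=-2, -1-4=-5
a = 1: 1--1=2, 1-1=0, 1-4=-3
a = 4: 4--1=5, 4-1=3, 4-4=0
Collecting distinct values (and noting 0 appears from a-a):
A - A = {-5, -3, -2, 0, 2, 3, 5}
|A - A| = 7

A - A = {-5, -3, -2, 0, 2, 3, 5}


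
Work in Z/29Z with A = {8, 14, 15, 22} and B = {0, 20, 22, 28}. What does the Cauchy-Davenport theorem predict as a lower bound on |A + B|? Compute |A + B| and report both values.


Cauchy-Davenport: |A + B| ≥ min(p, |A| + |B| - 1) for A, B nonempty in Z/pZ.
|A| = 4, |B| = 4, p = 29.
CD lower bound = min(29, 4 + 4 - 1) = min(29, 7) = 7.
Compute A + B mod 29 directly:
a = 8: 8+0=8, 8+20=28, 8+22=1, 8+28=7
a = 14: 14+0=14, 14+20=5, 14+22=7, 14+28=13
a = 15: 15+0=15, 15+20=6, 15+22=8, 15+28=14
a = 22: 22+0=22, 22+20=13, 22+22=15, 22+28=21
A + B = {1, 5, 6, 7, 8, 13, 14, 15, 21, 22, 28}, so |A + B| = 11.
Verify: 11 ≥ 7? Yes ✓.

CD lower bound = 7, actual |A + B| = 11.


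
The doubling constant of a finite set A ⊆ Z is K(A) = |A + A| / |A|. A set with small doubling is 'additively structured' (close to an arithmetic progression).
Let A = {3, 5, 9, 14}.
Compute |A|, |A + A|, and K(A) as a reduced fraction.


|A| = 4.
Compute A + A by enumerating all 16 pairs.
A + A = {6, 8, 10, 12, 14, 17, 18, 19, 23, 28}, so |A + A| = 10.
K = |A + A| / |A| = 10/4 = 5/2 ≈ 2.5000.
Reference: AP of size 4 gives K = 7/4 ≈ 1.7500; a fully generic set of size 4 gives K ≈ 2.5000.

|A| = 4, |A + A| = 10, K = 10/4 = 5/2.


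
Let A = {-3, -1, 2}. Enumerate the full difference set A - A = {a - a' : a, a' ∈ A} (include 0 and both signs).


A - A = {a - a' : a, a' ∈ A}.
Compute a - a' for each ordered pair (a, a'):
a = -3: -3--3=0, -3--1=-2, -3-2=-5
a = -1: -1--3=2, -1--1=0, -1-2=-3
a = 2: 2--3=5, 2--1=3, 2-2=0
Collecting distinct values (and noting 0 appears from a-a):
A - A = {-5, -3, -2, 0, 2, 3, 5}
|A - A| = 7

A - A = {-5, -3, -2, 0, 2, 3, 5}


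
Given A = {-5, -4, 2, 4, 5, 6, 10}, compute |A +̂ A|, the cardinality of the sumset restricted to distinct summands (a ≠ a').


Restricted sumset: A +̂ A = {a + a' : a ∈ A, a' ∈ A, a ≠ a'}.
Equivalently, take A + A and drop any sum 2a that is achievable ONLY as a + a for a ∈ A (i.e. sums representable only with equal summands).
Enumerate pairs (a, a') with a < a' (symmetric, so each unordered pair gives one sum; this covers all a ≠ a'):
  -5 + -4 = -9
  -5 + 2 = -3
  -5 + 4 = -1
  -5 + 5 = 0
  -5 + 6 = 1
  -5 + 10 = 5
  -4 + 2 = -2
  -4 + 4 = 0
  -4 + 5 = 1
  -4 + 6 = 2
  -4 + 10 = 6
  2 + 4 = 6
  2 + 5 = 7
  2 + 6 = 8
  2 + 10 = 12
  4 + 5 = 9
  4 + 6 = 10
  4 + 10 = 14
  5 + 6 = 11
  5 + 10 = 15
  6 + 10 = 16
Collected distinct sums: {-9, -3, -2, -1, 0, 1, 2, 5, 6, 7, 8, 9, 10, 11, 12, 14, 15, 16}
|A +̂ A| = 18
(Reference bound: |A +̂ A| ≥ 2|A| - 3 for |A| ≥ 2, with |A| = 7 giving ≥ 11.)

|A +̂ A| = 18


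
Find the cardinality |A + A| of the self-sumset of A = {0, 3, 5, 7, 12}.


A + A = {a + a' : a, a' ∈ A}; |A| = 5.
General bounds: 2|A| - 1 ≤ |A + A| ≤ |A|(|A|+1)/2, i.e. 9 ≤ |A + A| ≤ 15.
Lower bound 2|A|-1 is attained iff A is an arithmetic progression.
Enumerate sums a + a' for a ≤ a' (symmetric, so this suffices):
a = 0: 0+0=0, 0+3=3, 0+5=5, 0+7=7, 0+12=12
a = 3: 3+3=6, 3+5=8, 3+7=10, 3+12=15
a = 5: 5+5=10, 5+7=12, 5+12=17
a = 7: 7+7=14, 7+12=19
a = 12: 12+12=24
Distinct sums: {0, 3, 5, 6, 7, 8, 10, 12, 14, 15, 17, 19, 24}
|A + A| = 13

|A + A| = 13


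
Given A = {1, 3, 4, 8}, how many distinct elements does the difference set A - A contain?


A - A = {a - a' : a, a' ∈ A}; |A| = 4.
Bounds: 2|A|-1 ≤ |A - A| ≤ |A|² - |A| + 1, i.e. 7 ≤ |A - A| ≤ 13.
Note: 0 ∈ A - A always (from a - a). The set is symmetric: if d ∈ A - A then -d ∈ A - A.
Enumerate nonzero differences d = a - a' with a > a' (then include -d):
Positive differences: {1, 2, 3, 4, 5, 7}
Full difference set: {0} ∪ (positive diffs) ∪ (negative diffs).
|A - A| = 1 + 2·6 = 13 (matches direct enumeration: 13).

|A - A| = 13


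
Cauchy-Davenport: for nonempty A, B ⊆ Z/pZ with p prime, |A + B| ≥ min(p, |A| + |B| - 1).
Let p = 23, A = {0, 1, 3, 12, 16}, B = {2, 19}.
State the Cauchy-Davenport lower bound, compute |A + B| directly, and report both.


Cauchy-Davenport: |A + B| ≥ min(p, |A| + |B| - 1) for A, B nonempty in Z/pZ.
|A| = 5, |B| = 2, p = 23.
CD lower bound = min(23, 5 + 2 - 1) = min(23, 6) = 6.
Compute A + B mod 23 directly:
a = 0: 0+2=2, 0+19=19
a = 1: 1+2=3, 1+19=20
a = 3: 3+2=5, 3+19=22
a = 12: 12+2=14, 12+19=8
a = 16: 16+2=18, 16+19=12
A + B = {2, 3, 5, 8, 12, 14, 18, 19, 20, 22}, so |A + B| = 10.
Verify: 10 ≥ 6? Yes ✓.

CD lower bound = 6, actual |A + B| = 10.


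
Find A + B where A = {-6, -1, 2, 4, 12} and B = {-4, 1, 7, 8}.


A + B = {a + b : a ∈ A, b ∈ B}.
Enumerate all |A|·|B| = 5·4 = 20 pairs (a, b) and collect distinct sums.
a = -6: -6+-4=-10, -6+1=-5, -6+7=1, -6+8=2
a = -1: -1+-4=-5, -1+1=0, -1+7=6, -1+8=7
a = 2: 2+-4=-2, 2+1=3, 2+7=9, 2+8=10
a = 4: 4+-4=0, 4+1=5, 4+7=11, 4+8=12
a = 12: 12+-4=8, 12+1=13, 12+7=19, 12+8=20
Collecting distinct sums: A + B = {-10, -5, -2, 0, 1, 2, 3, 5, 6, 7, 8, 9, 10, 11, 12, 13, 19, 20}
|A + B| = 18

A + B = {-10, -5, -2, 0, 1, 2, 3, 5, 6, 7, 8, 9, 10, 11, 12, 13, 19, 20}


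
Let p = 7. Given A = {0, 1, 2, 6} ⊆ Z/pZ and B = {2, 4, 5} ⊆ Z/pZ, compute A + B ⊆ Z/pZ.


Work in Z/7Z: reduce every sum a + b modulo 7.
Enumerate all 12 pairs:
a = 0: 0+2=2, 0+4=4, 0+5=5
a = 1: 1+2=3, 1+4=5, 1+5=6
a = 2: 2+2=4, 2+4=6, 2+5=0
a = 6: 6+2=1, 6+4=3, 6+5=4
Distinct residues collected: {0, 1, 2, 3, 4, 5, 6}
|A + B| = 7 (out of 7 total residues).

A + B = {0, 1, 2, 3, 4, 5, 6}


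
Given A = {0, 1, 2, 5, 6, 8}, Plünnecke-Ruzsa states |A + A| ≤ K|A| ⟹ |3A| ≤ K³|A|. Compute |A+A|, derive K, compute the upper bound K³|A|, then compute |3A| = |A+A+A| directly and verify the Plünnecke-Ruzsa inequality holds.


|A| = 6.
Step 1: Compute A + A by enumerating all 36 pairs.
A + A = {0, 1, 2, 3, 4, 5, 6, 7, 8, 9, 10, 11, 12, 13, 14, 16}, so |A + A| = 16.
Step 2: Doubling constant K = |A + A|/|A| = 16/6 = 16/6 ≈ 2.6667.
Step 3: Plünnecke-Ruzsa gives |3A| ≤ K³·|A| = (2.6667)³ · 6 ≈ 113.7778.
Step 4: Compute 3A = A + A + A directly by enumerating all triples (a,b,c) ∈ A³; |3A| = 24.
Step 5: Check 24 ≤ 113.7778? Yes ✓.

K = 16/6, Plünnecke-Ruzsa bound K³|A| ≈ 113.7778, |3A| = 24, inequality holds.


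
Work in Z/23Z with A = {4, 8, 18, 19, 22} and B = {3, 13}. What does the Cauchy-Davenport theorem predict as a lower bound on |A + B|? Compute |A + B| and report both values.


Cauchy-Davenport: |A + B| ≥ min(p, |A| + |B| - 1) for A, B nonempty in Z/pZ.
|A| = 5, |B| = 2, p = 23.
CD lower bound = min(23, 5 + 2 - 1) = min(23, 6) = 6.
Compute A + B mod 23 directly:
a = 4: 4+3=7, 4+13=17
a = 8: 8+3=11, 8+13=21
a = 18: 18+3=21, 18+13=8
a = 19: 19+3=22, 19+13=9
a = 22: 22+3=2, 22+13=12
A + B = {2, 7, 8, 9, 11, 12, 17, 21, 22}, so |A + B| = 9.
Verify: 9 ≥ 6? Yes ✓.

CD lower bound = 6, actual |A + B| = 9.


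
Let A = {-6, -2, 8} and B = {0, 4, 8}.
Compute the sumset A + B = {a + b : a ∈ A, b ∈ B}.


A + B = {a + b : a ∈ A, b ∈ B}.
Enumerate all |A|·|B| = 3·3 = 9 pairs (a, b) and collect distinct sums.
a = -6: -6+0=-6, -6+4=-2, -6+8=2
a = -2: -2+0=-2, -2+4=2, -2+8=6
a = 8: 8+0=8, 8+4=12, 8+8=16
Collecting distinct sums: A + B = {-6, -2, 2, 6, 8, 12, 16}
|A + B| = 7

A + B = {-6, -2, 2, 6, 8, 12, 16}


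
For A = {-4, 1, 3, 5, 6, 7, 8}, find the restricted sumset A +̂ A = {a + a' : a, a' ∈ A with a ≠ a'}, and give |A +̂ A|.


Restricted sumset: A +̂ A = {a + a' : a ∈ A, a' ∈ A, a ≠ a'}.
Equivalently, take A + A and drop any sum 2a that is achievable ONLY as a + a for a ∈ A (i.e. sums representable only with equal summands).
Enumerate pairs (a, a') with a < a' (symmetric, so each unordered pair gives one sum; this covers all a ≠ a'):
  -4 + 1 = -3
  -4 + 3 = -1
  -4 + 5 = 1
  -4 + 6 = 2
  -4 + 7 = 3
  -4 + 8 = 4
  1 + 3 = 4
  1 + 5 = 6
  1 + 6 = 7
  1 + 7 = 8
  1 + 8 = 9
  3 + 5 = 8
  3 + 6 = 9
  3 + 7 = 10
  3 + 8 = 11
  5 + 6 = 11
  5 + 7 = 12
  5 + 8 = 13
  6 + 7 = 13
  6 + 8 = 14
  7 + 8 = 15
Collected distinct sums: {-3, -1, 1, 2, 3, 4, 6, 7, 8, 9, 10, 11, 12, 13, 14, 15}
|A +̂ A| = 16
(Reference bound: |A +̂ A| ≥ 2|A| - 3 for |A| ≥ 2, with |A| = 7 giving ≥ 11.)

|A +̂ A| = 16


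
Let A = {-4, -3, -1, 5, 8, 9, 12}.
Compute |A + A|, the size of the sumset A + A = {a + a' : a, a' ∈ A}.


A + A = {a + a' : a, a' ∈ A}; |A| = 7.
General bounds: 2|A| - 1 ≤ |A + A| ≤ |A|(|A|+1)/2, i.e. 13 ≤ |A + A| ≤ 28.
Lower bound 2|A|-1 is attained iff A is an arithmetic progression.
Enumerate sums a + a' for a ≤ a' (symmetric, so this suffices):
a = -4: -4+-4=-8, -4+-3=-7, -4+-1=-5, -4+5=1, -4+8=4, -4+9=5, -4+12=8
a = -3: -3+-3=-6, -3+-1=-4, -3+5=2, -3+8=5, -3+9=6, -3+12=9
a = -1: -1+-1=-2, -1+5=4, -1+8=7, -1+9=8, -1+12=11
a = 5: 5+5=10, 5+8=13, 5+9=14, 5+12=17
a = 8: 8+8=16, 8+9=17, 8+12=20
a = 9: 9+9=18, 9+12=21
a = 12: 12+12=24
Distinct sums: {-8, -7, -6, -5, -4, -2, 1, 2, 4, 5, 6, 7, 8, 9, 10, 11, 13, 14, 16, 17, 18, 20, 21, 24}
|A + A| = 24

|A + A| = 24


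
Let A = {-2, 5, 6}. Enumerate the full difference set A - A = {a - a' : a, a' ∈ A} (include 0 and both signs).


A - A = {a - a' : a, a' ∈ A}.
Compute a - a' for each ordered pair (a, a'):
a = -2: -2--2=0, -2-5=-7, -2-6=-8
a = 5: 5--2=7, 5-5=0, 5-6=-1
a = 6: 6--2=8, 6-5=1, 6-6=0
Collecting distinct values (and noting 0 appears from a-a):
A - A = {-8, -7, -1, 0, 1, 7, 8}
|A - A| = 7

A - A = {-8, -7, -1, 0, 1, 7, 8}


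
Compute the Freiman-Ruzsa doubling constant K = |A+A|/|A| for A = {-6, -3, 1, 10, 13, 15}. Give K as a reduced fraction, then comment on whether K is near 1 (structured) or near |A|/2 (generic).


|A| = 6.
Compute A + A by enumerating all 36 pairs.
A + A = {-12, -9, -6, -5, -2, 2, 4, 7, 9, 10, 11, 12, 14, 16, 20, 23, 25, 26, 28, 30}, so |A + A| = 20.
K = |A + A| / |A| = 20/6 = 10/3 ≈ 3.3333.
Reference: AP of size 6 gives K = 11/6 ≈ 1.8333; a fully generic set of size 6 gives K ≈ 3.5000.

|A| = 6, |A + A| = 20, K = 20/6 = 10/3.


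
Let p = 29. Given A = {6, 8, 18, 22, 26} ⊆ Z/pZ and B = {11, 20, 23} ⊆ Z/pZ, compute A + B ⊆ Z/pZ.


Work in Z/29Z: reduce every sum a + b modulo 29.
Enumerate all 15 pairs:
a = 6: 6+11=17, 6+20=26, 6+23=0
a = 8: 8+11=19, 8+20=28, 8+23=2
a = 18: 18+11=0, 18+20=9, 18+23=12
a = 22: 22+11=4, 22+20=13, 22+23=16
a = 26: 26+11=8, 26+20=17, 26+23=20
Distinct residues collected: {0, 2, 4, 8, 9, 12, 13, 16, 17, 19, 20, 26, 28}
|A + B| = 13 (out of 29 total residues).

A + B = {0, 2, 4, 8, 9, 12, 13, 16, 17, 19, 20, 26, 28}


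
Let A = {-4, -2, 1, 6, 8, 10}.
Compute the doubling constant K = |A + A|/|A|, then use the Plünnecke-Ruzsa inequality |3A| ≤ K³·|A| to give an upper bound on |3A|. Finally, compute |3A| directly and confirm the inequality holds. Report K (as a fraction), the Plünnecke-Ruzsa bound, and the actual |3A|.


|A| = 6.
Step 1: Compute A + A by enumerating all 36 pairs.
A + A = {-8, -6, -4, -3, -1, 2, 4, 6, 7, 8, 9, 11, 12, 14, 16, 18, 20}, so |A + A| = 17.
Step 2: Doubling constant K = |A + A|/|A| = 17/6 = 17/6 ≈ 2.8333.
Step 3: Plünnecke-Ruzsa gives |3A| ≤ K³·|A| = (2.8333)³ · 6 ≈ 136.4722.
Step 4: Compute 3A = A + A + A directly by enumerating all triples (a,b,c) ∈ A³; |3A| = 33.
Step 5: Check 33 ≤ 136.4722? Yes ✓.

K = 17/6, Plünnecke-Ruzsa bound K³|A| ≈ 136.4722, |3A| = 33, inequality holds.


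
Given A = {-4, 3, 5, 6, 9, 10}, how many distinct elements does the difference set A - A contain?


A - A = {a - a' : a, a' ∈ A}; |A| = 6.
Bounds: 2|A|-1 ≤ |A - A| ≤ |A|² - |A| + 1, i.e. 11 ≤ |A - A| ≤ 31.
Note: 0 ∈ A - A always (from a - a). The set is symmetric: if d ∈ A - A then -d ∈ A - A.
Enumerate nonzero differences d = a - a' with a > a' (then include -d):
Positive differences: {1, 2, 3, 4, 5, 6, 7, 9, 10, 13, 14}
Full difference set: {0} ∪ (positive diffs) ∪ (negative diffs).
|A - A| = 1 + 2·11 = 23 (matches direct enumeration: 23).

|A - A| = 23


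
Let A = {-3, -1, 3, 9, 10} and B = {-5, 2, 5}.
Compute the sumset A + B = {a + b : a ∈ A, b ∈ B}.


A + B = {a + b : a ∈ A, b ∈ B}.
Enumerate all |A|·|B| = 5·3 = 15 pairs (a, b) and collect distinct sums.
a = -3: -3+-5=-8, -3+2=-1, -3+5=2
a = -1: -1+-5=-6, -1+2=1, -1+5=4
a = 3: 3+-5=-2, 3+2=5, 3+5=8
a = 9: 9+-5=4, 9+2=11, 9+5=14
a = 10: 10+-5=5, 10+2=12, 10+5=15
Collecting distinct sums: A + B = {-8, -6, -2, -1, 1, 2, 4, 5, 8, 11, 12, 14, 15}
|A + B| = 13

A + B = {-8, -6, -2, -1, 1, 2, 4, 5, 8, 11, 12, 14, 15}


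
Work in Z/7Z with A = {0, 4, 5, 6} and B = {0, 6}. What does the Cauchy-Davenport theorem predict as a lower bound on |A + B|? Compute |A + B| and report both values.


Cauchy-Davenport: |A + B| ≥ min(p, |A| + |B| - 1) for A, B nonempty in Z/pZ.
|A| = 4, |B| = 2, p = 7.
CD lower bound = min(7, 4 + 2 - 1) = min(7, 5) = 5.
Compute A + B mod 7 directly:
a = 0: 0+0=0, 0+6=6
a = 4: 4+0=4, 4+6=3
a = 5: 5+0=5, 5+6=4
a = 6: 6+0=6, 6+6=5
A + B = {0, 3, 4, 5, 6}, so |A + B| = 5.
Verify: 5 ≥ 5? Yes ✓.

CD lower bound = 5, actual |A + B| = 5.


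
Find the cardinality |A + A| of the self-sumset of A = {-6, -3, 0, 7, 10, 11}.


A + A = {a + a' : a, a' ∈ A}; |A| = 6.
General bounds: 2|A| - 1 ≤ |A + A| ≤ |A|(|A|+1)/2, i.e. 11 ≤ |A + A| ≤ 21.
Lower bound 2|A|-1 is attained iff A is an arithmetic progression.
Enumerate sums a + a' for a ≤ a' (symmetric, so this suffices):
a = -6: -6+-6=-12, -6+-3=-9, -6+0=-6, -6+7=1, -6+10=4, -6+11=5
a = -3: -3+-3=-6, -3+0=-3, -3+7=4, -3+10=7, -3+11=8
a = 0: 0+0=0, 0+7=7, 0+10=10, 0+11=11
a = 7: 7+7=14, 7+10=17, 7+11=18
a = 10: 10+10=20, 10+11=21
a = 11: 11+11=22
Distinct sums: {-12, -9, -6, -3, 0, 1, 4, 5, 7, 8, 10, 11, 14, 17, 18, 20, 21, 22}
|A + A| = 18

|A + A| = 18


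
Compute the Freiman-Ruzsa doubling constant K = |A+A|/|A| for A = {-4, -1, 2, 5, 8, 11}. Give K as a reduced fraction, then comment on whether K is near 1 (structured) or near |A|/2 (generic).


|A| = 6.
Compute A + A by enumerating all 36 pairs.
A + A = {-8, -5, -2, 1, 4, 7, 10, 13, 16, 19, 22}, so |A + A| = 11.
K = |A + A| / |A| = 11/6 (already in lowest terms) ≈ 1.8333.
Reference: AP of size 6 gives K = 11/6 ≈ 1.8333; a fully generic set of size 6 gives K ≈ 3.5000.

|A| = 6, |A + A| = 11, K = 11/6.


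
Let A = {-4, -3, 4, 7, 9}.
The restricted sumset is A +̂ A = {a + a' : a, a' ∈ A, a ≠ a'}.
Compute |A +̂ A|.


Restricted sumset: A +̂ A = {a + a' : a ∈ A, a' ∈ A, a ≠ a'}.
Equivalently, take A + A and drop any sum 2a that is achievable ONLY as a + a for a ∈ A (i.e. sums representable only with equal summands).
Enumerate pairs (a, a') with a < a' (symmetric, so each unordered pair gives one sum; this covers all a ≠ a'):
  -4 + -3 = -7
  -4 + 4 = 0
  -4 + 7 = 3
  -4 + 9 = 5
  -3 + 4 = 1
  -3 + 7 = 4
  -3 + 9 = 6
  4 + 7 = 11
  4 + 9 = 13
  7 + 9 = 16
Collected distinct sums: {-7, 0, 1, 3, 4, 5, 6, 11, 13, 16}
|A +̂ A| = 10
(Reference bound: |A +̂ A| ≥ 2|A| - 3 for |A| ≥ 2, with |A| = 5 giving ≥ 7.)

|A +̂ A| = 10


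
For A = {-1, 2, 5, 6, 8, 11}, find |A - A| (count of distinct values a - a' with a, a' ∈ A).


A - A = {a - a' : a, a' ∈ A}; |A| = 6.
Bounds: 2|A|-1 ≤ |A - A| ≤ |A|² - |A| + 1, i.e. 11 ≤ |A - A| ≤ 31.
Note: 0 ∈ A - A always (from a - a). The set is symmetric: if d ∈ A - A then -d ∈ A - A.
Enumerate nonzero differences d = a - a' with a > a' (then include -d):
Positive differences: {1, 2, 3, 4, 5, 6, 7, 9, 12}
Full difference set: {0} ∪ (positive diffs) ∪ (negative diffs).
|A - A| = 1 + 2·9 = 19 (matches direct enumeration: 19).

|A - A| = 19


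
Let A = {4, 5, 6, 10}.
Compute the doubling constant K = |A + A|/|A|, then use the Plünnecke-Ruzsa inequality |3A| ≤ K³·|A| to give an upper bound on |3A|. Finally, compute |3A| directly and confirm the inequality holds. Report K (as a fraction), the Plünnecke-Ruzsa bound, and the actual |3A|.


|A| = 4.
Step 1: Compute A + A by enumerating all 16 pairs.
A + A = {8, 9, 10, 11, 12, 14, 15, 16, 20}, so |A + A| = 9.
Step 2: Doubling constant K = |A + A|/|A| = 9/4 = 9/4 ≈ 2.2500.
Step 3: Plünnecke-Ruzsa gives |3A| ≤ K³·|A| = (2.2500)³ · 4 ≈ 45.5625.
Step 4: Compute 3A = A + A + A directly by enumerating all triples (a,b,c) ∈ A³; |3A| = 15.
Step 5: Check 15 ≤ 45.5625? Yes ✓.

K = 9/4, Plünnecke-Ruzsa bound K³|A| ≈ 45.5625, |3A| = 15, inequality holds.


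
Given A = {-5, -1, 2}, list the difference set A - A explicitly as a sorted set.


A - A = {a - a' : a, a' ∈ A}.
Compute a - a' for each ordered pair (a, a'):
a = -5: -5--5=0, -5--1=-4, -5-2=-7
a = -1: -1--5=4, -1--1=0, -1-2=-3
a = 2: 2--5=7, 2--1=3, 2-2=0
Collecting distinct values (and noting 0 appears from a-a):
A - A = {-7, -4, -3, 0, 3, 4, 7}
|A - A| = 7

A - A = {-7, -4, -3, 0, 3, 4, 7}


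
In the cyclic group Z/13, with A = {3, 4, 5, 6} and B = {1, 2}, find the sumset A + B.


Work in Z/13Z: reduce every sum a + b modulo 13.
Enumerate all 8 pairs:
a = 3: 3+1=4, 3+2=5
a = 4: 4+1=5, 4+2=6
a = 5: 5+1=6, 5+2=7
a = 6: 6+1=7, 6+2=8
Distinct residues collected: {4, 5, 6, 7, 8}
|A + B| = 5 (out of 13 total residues).

A + B = {4, 5, 6, 7, 8}


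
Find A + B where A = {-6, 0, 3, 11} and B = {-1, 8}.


A + B = {a + b : a ∈ A, b ∈ B}.
Enumerate all |A|·|B| = 4·2 = 8 pairs (a, b) and collect distinct sums.
a = -6: -6+-1=-7, -6+8=2
a = 0: 0+-1=-1, 0+8=8
a = 3: 3+-1=2, 3+8=11
a = 11: 11+-1=10, 11+8=19
Collecting distinct sums: A + B = {-7, -1, 2, 8, 10, 11, 19}
|A + B| = 7

A + B = {-7, -1, 2, 8, 10, 11, 19}


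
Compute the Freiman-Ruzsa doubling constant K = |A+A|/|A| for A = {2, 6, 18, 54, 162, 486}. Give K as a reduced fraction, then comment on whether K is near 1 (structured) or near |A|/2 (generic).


|A| = 6.
Compute A + A by enumerating all 36 pairs.
A + A = {4, 8, 12, 20, 24, 36, 56, 60, 72, 108, 164, 168, 180, 216, 324, 488, 492, 504, 540, 648, 972}, so |A + A| = 21.
K = |A + A| / |A| = 21/6 = 7/2 ≈ 3.5000.
Reference: AP of size 6 gives K = 11/6 ≈ 1.8333; a fully generic set of size 6 gives K ≈ 3.5000.

|A| = 6, |A + A| = 21, K = 21/6 = 7/2.


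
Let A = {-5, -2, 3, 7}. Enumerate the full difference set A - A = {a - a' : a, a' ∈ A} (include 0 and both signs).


A - A = {a - a' : a, a' ∈ A}.
Compute a - a' for each ordered pair (a, a'):
a = -5: -5--5=0, -5--2=-3, -5-3=-8, -5-7=-12
a = -2: -2--5=3, -2--2=0, -2-3=-5, -2-7=-9
a = 3: 3--5=8, 3--2=5, 3-3=0, 3-7=-4
a = 7: 7--5=12, 7--2=9, 7-3=4, 7-7=0
Collecting distinct values (and noting 0 appears from a-a):
A - A = {-12, -9, -8, -5, -4, -3, 0, 3, 4, 5, 8, 9, 12}
|A - A| = 13

A - A = {-12, -9, -8, -5, -4, -3, 0, 3, 4, 5, 8, 9, 12}


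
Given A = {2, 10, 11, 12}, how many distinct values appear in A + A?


A + A = {a + a' : a, a' ∈ A}; |A| = 4.
General bounds: 2|A| - 1 ≤ |A + A| ≤ |A|(|A|+1)/2, i.e. 7 ≤ |A + A| ≤ 10.
Lower bound 2|A|-1 is attained iff A is an arithmetic progression.
Enumerate sums a + a' for a ≤ a' (symmetric, so this suffices):
a = 2: 2+2=4, 2+10=12, 2+11=13, 2+12=14
a = 10: 10+10=20, 10+11=21, 10+12=22
a = 11: 11+11=22, 11+12=23
a = 12: 12+12=24
Distinct sums: {4, 12, 13, 14, 20, 21, 22, 23, 24}
|A + A| = 9

|A + A| = 9


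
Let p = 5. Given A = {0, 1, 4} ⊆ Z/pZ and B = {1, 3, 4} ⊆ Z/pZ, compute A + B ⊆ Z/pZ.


Work in Z/5Z: reduce every sum a + b modulo 5.
Enumerate all 9 pairs:
a = 0: 0+1=1, 0+3=3, 0+4=4
a = 1: 1+1=2, 1+3=4, 1+4=0
a = 4: 4+1=0, 4+3=2, 4+4=3
Distinct residues collected: {0, 1, 2, 3, 4}
|A + B| = 5 (out of 5 total residues).

A + B = {0, 1, 2, 3, 4}


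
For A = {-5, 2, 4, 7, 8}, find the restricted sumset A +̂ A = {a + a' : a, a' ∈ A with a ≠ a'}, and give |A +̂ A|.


Restricted sumset: A +̂ A = {a + a' : a ∈ A, a' ∈ A, a ≠ a'}.
Equivalently, take A + A and drop any sum 2a that is achievable ONLY as a + a for a ∈ A (i.e. sums representable only with equal summands).
Enumerate pairs (a, a') with a < a' (symmetric, so each unordered pair gives one sum; this covers all a ≠ a'):
  -5 + 2 = -3
  -5 + 4 = -1
  -5 + 7 = 2
  -5 + 8 = 3
  2 + 4 = 6
  2 + 7 = 9
  2 + 8 = 10
  4 + 7 = 11
  4 + 8 = 12
  7 + 8 = 15
Collected distinct sums: {-3, -1, 2, 3, 6, 9, 10, 11, 12, 15}
|A +̂ A| = 10
(Reference bound: |A +̂ A| ≥ 2|A| - 3 for |A| ≥ 2, with |A| = 5 giving ≥ 7.)

|A +̂ A| = 10


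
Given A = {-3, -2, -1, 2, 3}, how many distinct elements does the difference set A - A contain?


A - A = {a - a' : a, a' ∈ A}; |A| = 5.
Bounds: 2|A|-1 ≤ |A - A| ≤ |A|² - |A| + 1, i.e. 9 ≤ |A - A| ≤ 21.
Note: 0 ∈ A - A always (from a - a). The set is symmetric: if d ∈ A - A then -d ∈ A - A.
Enumerate nonzero differences d = a - a' with a > a' (then include -d):
Positive differences: {1, 2, 3, 4, 5, 6}
Full difference set: {0} ∪ (positive diffs) ∪ (negative diffs).
|A - A| = 1 + 2·6 = 13 (matches direct enumeration: 13).

|A - A| = 13


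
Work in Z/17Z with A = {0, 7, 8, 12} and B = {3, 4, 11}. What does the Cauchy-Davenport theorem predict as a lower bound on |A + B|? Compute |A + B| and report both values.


Cauchy-Davenport: |A + B| ≥ min(p, |A| + |B| - 1) for A, B nonempty in Z/pZ.
|A| = 4, |B| = 3, p = 17.
CD lower bound = min(17, 4 + 3 - 1) = min(17, 6) = 6.
Compute A + B mod 17 directly:
a = 0: 0+3=3, 0+4=4, 0+11=11
a = 7: 7+3=10, 7+4=11, 7+11=1
a = 8: 8+3=11, 8+4=12, 8+11=2
a = 12: 12+3=15, 12+4=16, 12+11=6
A + B = {1, 2, 3, 4, 6, 10, 11, 12, 15, 16}, so |A + B| = 10.
Verify: 10 ≥ 6? Yes ✓.

CD lower bound = 6, actual |A + B| = 10.


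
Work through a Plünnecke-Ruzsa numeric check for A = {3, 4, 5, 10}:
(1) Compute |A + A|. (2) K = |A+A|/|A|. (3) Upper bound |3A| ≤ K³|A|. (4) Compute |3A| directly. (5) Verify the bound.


|A| = 4.
Step 1: Compute A + A by enumerating all 16 pairs.
A + A = {6, 7, 8, 9, 10, 13, 14, 15, 20}, so |A + A| = 9.
Step 2: Doubling constant K = |A + A|/|A| = 9/4 = 9/4 ≈ 2.2500.
Step 3: Plünnecke-Ruzsa gives |3A| ≤ K³·|A| = (2.2500)³ · 4 ≈ 45.5625.
Step 4: Compute 3A = A + A + A directly by enumerating all triples (a,b,c) ∈ A³; |3A| = 16.
Step 5: Check 16 ≤ 45.5625? Yes ✓.

K = 9/4, Plünnecke-Ruzsa bound K³|A| ≈ 45.5625, |3A| = 16, inequality holds.


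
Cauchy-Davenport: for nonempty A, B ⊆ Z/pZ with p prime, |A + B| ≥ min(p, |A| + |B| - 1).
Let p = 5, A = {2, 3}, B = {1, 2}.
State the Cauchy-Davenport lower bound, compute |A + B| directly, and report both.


Cauchy-Davenport: |A + B| ≥ min(p, |A| + |B| - 1) for A, B nonempty in Z/pZ.
|A| = 2, |B| = 2, p = 5.
CD lower bound = min(5, 2 + 2 - 1) = min(5, 3) = 3.
Compute A + B mod 5 directly:
a = 2: 2+1=3, 2+2=4
a = 3: 3+1=4, 3+2=0
A + B = {0, 3, 4}, so |A + B| = 3.
Verify: 3 ≥ 3? Yes ✓.

CD lower bound = 3, actual |A + B| = 3.


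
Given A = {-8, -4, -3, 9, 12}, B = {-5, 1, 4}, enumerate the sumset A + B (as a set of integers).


A + B = {a + b : a ∈ A, b ∈ B}.
Enumerate all |A|·|B| = 5·3 = 15 pairs (a, b) and collect distinct sums.
a = -8: -8+-5=-13, -8+1=-7, -8+4=-4
a = -4: -4+-5=-9, -4+1=-3, -4+4=0
a = -3: -3+-5=-8, -3+1=-2, -3+4=1
a = 9: 9+-5=4, 9+1=10, 9+4=13
a = 12: 12+-5=7, 12+1=13, 12+4=16
Collecting distinct sums: A + B = {-13, -9, -8, -7, -4, -3, -2, 0, 1, 4, 7, 10, 13, 16}
|A + B| = 14

A + B = {-13, -9, -8, -7, -4, -3, -2, 0, 1, 4, 7, 10, 13, 16}


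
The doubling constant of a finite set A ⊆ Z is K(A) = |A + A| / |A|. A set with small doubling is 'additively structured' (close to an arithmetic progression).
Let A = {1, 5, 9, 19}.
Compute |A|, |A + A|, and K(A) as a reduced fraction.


|A| = 4.
Compute A + A by enumerating all 16 pairs.
A + A = {2, 6, 10, 14, 18, 20, 24, 28, 38}, so |A + A| = 9.
K = |A + A| / |A| = 9/4 (already in lowest terms) ≈ 2.2500.
Reference: AP of size 4 gives K = 7/4 ≈ 1.7500; a fully generic set of size 4 gives K ≈ 2.5000.

|A| = 4, |A + A| = 9, K = 9/4.


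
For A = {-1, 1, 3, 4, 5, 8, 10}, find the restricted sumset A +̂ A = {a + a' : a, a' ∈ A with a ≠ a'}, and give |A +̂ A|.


Restricted sumset: A +̂ A = {a + a' : a ∈ A, a' ∈ A, a ≠ a'}.
Equivalently, take A + A and drop any sum 2a that is achievable ONLY as a + a for a ∈ A (i.e. sums representable only with equal summands).
Enumerate pairs (a, a') with a < a' (symmetric, so each unordered pair gives one sum; this covers all a ≠ a'):
  -1 + 1 = 0
  -1 + 3 = 2
  -1 + 4 = 3
  -1 + 5 = 4
  -1 + 8 = 7
  -1 + 10 = 9
  1 + 3 = 4
  1 + 4 = 5
  1 + 5 = 6
  1 + 8 = 9
  1 + 10 = 11
  3 + 4 = 7
  3 + 5 = 8
  3 + 8 = 11
  3 + 10 = 13
  4 + 5 = 9
  4 + 8 = 12
  4 + 10 = 14
  5 + 8 = 13
  5 + 10 = 15
  8 + 10 = 18
Collected distinct sums: {0, 2, 3, 4, 5, 6, 7, 8, 9, 11, 12, 13, 14, 15, 18}
|A +̂ A| = 15
(Reference bound: |A +̂ A| ≥ 2|A| - 3 for |A| ≥ 2, with |A| = 7 giving ≥ 11.)

|A +̂ A| = 15


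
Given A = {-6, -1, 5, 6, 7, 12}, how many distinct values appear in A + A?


A + A = {a + a' : a, a' ∈ A}; |A| = 6.
General bounds: 2|A| - 1 ≤ |A + A| ≤ |A|(|A|+1)/2, i.e. 11 ≤ |A + A| ≤ 21.
Lower bound 2|A|-1 is attained iff A is an arithmetic progression.
Enumerate sums a + a' for a ≤ a' (symmetric, so this suffices):
a = -6: -6+-6=-12, -6+-1=-7, -6+5=-1, -6+6=0, -6+7=1, -6+12=6
a = -1: -1+-1=-2, -1+5=4, -1+6=5, -1+7=6, -1+12=11
a = 5: 5+5=10, 5+6=11, 5+7=12, 5+12=17
a = 6: 6+6=12, 6+7=13, 6+12=18
a = 7: 7+7=14, 7+12=19
a = 12: 12+12=24
Distinct sums: {-12, -7, -2, -1, 0, 1, 4, 5, 6, 10, 11, 12, 13, 14, 17, 18, 19, 24}
|A + A| = 18

|A + A| = 18


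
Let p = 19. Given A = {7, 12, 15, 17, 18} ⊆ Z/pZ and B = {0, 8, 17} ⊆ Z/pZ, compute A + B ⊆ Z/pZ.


Work in Z/19Z: reduce every sum a + b modulo 19.
Enumerate all 15 pairs:
a = 7: 7+0=7, 7+8=15, 7+17=5
a = 12: 12+0=12, 12+8=1, 12+17=10
a = 15: 15+0=15, 15+8=4, 15+17=13
a = 17: 17+0=17, 17+8=6, 17+17=15
a = 18: 18+0=18, 18+8=7, 18+17=16
Distinct residues collected: {1, 4, 5, 6, 7, 10, 12, 13, 15, 16, 17, 18}
|A + B| = 12 (out of 19 total residues).

A + B = {1, 4, 5, 6, 7, 10, 12, 13, 15, 16, 17, 18}


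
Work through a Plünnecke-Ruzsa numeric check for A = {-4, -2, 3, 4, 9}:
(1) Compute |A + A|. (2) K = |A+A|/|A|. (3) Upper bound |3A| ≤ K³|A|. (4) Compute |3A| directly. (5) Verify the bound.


|A| = 5.
Step 1: Compute A + A by enumerating all 25 pairs.
A + A = {-8, -6, -4, -1, 0, 1, 2, 5, 6, 7, 8, 12, 13, 18}, so |A + A| = 14.
Step 2: Doubling constant K = |A + A|/|A| = 14/5 = 14/5 ≈ 2.8000.
Step 3: Plünnecke-Ruzsa gives |3A| ≤ K³·|A| = (2.8000)³ · 5 ≈ 109.7600.
Step 4: Compute 3A = A + A + A directly by enumerating all triples (a,b,c) ∈ A³; |3A| = 28.
Step 5: Check 28 ≤ 109.7600? Yes ✓.

K = 14/5, Plünnecke-Ruzsa bound K³|A| ≈ 109.7600, |3A| = 28, inequality holds.


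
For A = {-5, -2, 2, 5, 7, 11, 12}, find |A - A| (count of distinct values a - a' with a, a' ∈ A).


A - A = {a - a' : a, a' ∈ A}; |A| = 7.
Bounds: 2|A|-1 ≤ |A - A| ≤ |A|² - |A| + 1, i.e. 13 ≤ |A - A| ≤ 43.
Note: 0 ∈ A - A always (from a - a). The set is symmetric: if d ∈ A - A then -d ∈ A - A.
Enumerate nonzero differences d = a - a' with a > a' (then include -d):
Positive differences: {1, 2, 3, 4, 5, 6, 7, 9, 10, 12, 13, 14, 16, 17}
Full difference set: {0} ∪ (positive diffs) ∪ (negative diffs).
|A - A| = 1 + 2·14 = 29 (matches direct enumeration: 29).

|A - A| = 29


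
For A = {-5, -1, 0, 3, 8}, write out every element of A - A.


A - A = {a - a' : a, a' ∈ A}.
Compute a - a' for each ordered pair (a, a'):
a = -5: -5--5=0, -5--1=-4, -5-0=-5, -5-3=-8, -5-8=-13
a = -1: -1--5=4, -1--1=0, -1-0=-1, -1-3=-4, -1-8=-9
a = 0: 0--5=5, 0--1=1, 0-0=0, 0-3=-3, 0-8=-8
a = 3: 3--5=8, 3--1=4, 3-0=3, 3-3=0, 3-8=-5
a = 8: 8--5=13, 8--1=9, 8-0=8, 8-3=5, 8-8=0
Collecting distinct values (and noting 0 appears from a-a):
A - A = {-13, -9, -8, -5, -4, -3, -1, 0, 1, 3, 4, 5, 8, 9, 13}
|A - A| = 15

A - A = {-13, -9, -8, -5, -4, -3, -1, 0, 1, 3, 4, 5, 8, 9, 13}


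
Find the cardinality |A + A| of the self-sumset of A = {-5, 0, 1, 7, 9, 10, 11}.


A + A = {a + a' : a, a' ∈ A}; |A| = 7.
General bounds: 2|A| - 1 ≤ |A + A| ≤ |A|(|A|+1)/2, i.e. 13 ≤ |A + A| ≤ 28.
Lower bound 2|A|-1 is attained iff A is an arithmetic progression.
Enumerate sums a + a' for a ≤ a' (symmetric, so this suffices):
a = -5: -5+-5=-10, -5+0=-5, -5+1=-4, -5+7=2, -5+9=4, -5+10=5, -5+11=6
a = 0: 0+0=0, 0+1=1, 0+7=7, 0+9=9, 0+10=10, 0+11=11
a = 1: 1+1=2, 1+7=8, 1+9=10, 1+10=11, 1+11=12
a = 7: 7+7=14, 7+9=16, 7+10=17, 7+11=18
a = 9: 9+9=18, 9+10=19, 9+11=20
a = 10: 10+10=20, 10+11=21
a = 11: 11+11=22
Distinct sums: {-10, -5, -4, 0, 1, 2, 4, 5, 6, 7, 8, 9, 10, 11, 12, 14, 16, 17, 18, 19, 20, 21, 22}
|A + A| = 23

|A + A| = 23


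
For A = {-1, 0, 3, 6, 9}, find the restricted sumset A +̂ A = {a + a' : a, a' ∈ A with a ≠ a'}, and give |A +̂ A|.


Restricted sumset: A +̂ A = {a + a' : a ∈ A, a' ∈ A, a ≠ a'}.
Equivalently, take A + A and drop any sum 2a that is achievable ONLY as a + a for a ∈ A (i.e. sums representable only with equal summands).
Enumerate pairs (a, a') with a < a' (symmetric, so each unordered pair gives one sum; this covers all a ≠ a'):
  -1 + 0 = -1
  -1 + 3 = 2
  -1 + 6 = 5
  -1 + 9 = 8
  0 + 3 = 3
  0 + 6 = 6
  0 + 9 = 9
  3 + 6 = 9
  3 + 9 = 12
  6 + 9 = 15
Collected distinct sums: {-1, 2, 3, 5, 6, 8, 9, 12, 15}
|A +̂ A| = 9
(Reference bound: |A +̂ A| ≥ 2|A| - 3 for |A| ≥ 2, with |A| = 5 giving ≥ 7.)

|A +̂ A| = 9
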